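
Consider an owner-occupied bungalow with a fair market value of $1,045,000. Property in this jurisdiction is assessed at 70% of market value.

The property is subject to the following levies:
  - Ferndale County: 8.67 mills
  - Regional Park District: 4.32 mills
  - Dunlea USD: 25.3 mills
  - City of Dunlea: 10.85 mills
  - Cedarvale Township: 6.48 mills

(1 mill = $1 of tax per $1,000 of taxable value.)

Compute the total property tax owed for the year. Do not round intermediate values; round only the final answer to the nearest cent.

Assessed value = $1,045,000 × 0.7 = $731,500
Ferndale County: $731,500 × 0.00867 = $6,342.105
Regional Park District: $731,500 × 0.00432 = $3,160.08
Dunlea USD: $731,500 × 0.0253 = $18,506.95
City of Dunlea: $731,500 × 0.01085 = $7,936.775
Cedarvale Township: $731,500 × 0.00648 = $4,740.12
Total = $6,342.105 + $3,160.08 + $18,506.95 + $7,936.775 + $4,740.12 = $40,686.03

$40,686.03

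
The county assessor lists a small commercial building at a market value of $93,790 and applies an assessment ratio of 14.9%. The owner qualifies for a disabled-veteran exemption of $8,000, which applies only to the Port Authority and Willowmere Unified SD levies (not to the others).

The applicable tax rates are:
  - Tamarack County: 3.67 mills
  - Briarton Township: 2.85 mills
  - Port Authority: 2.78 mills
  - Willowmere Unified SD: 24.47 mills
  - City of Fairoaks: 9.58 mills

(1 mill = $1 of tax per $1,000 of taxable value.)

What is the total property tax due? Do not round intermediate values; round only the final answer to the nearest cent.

$387.80

Assessed value = $93,790 × 0.149 = $13,974.71
Tamarack County: $13,974.71 × 0.00367 = $51.2871857
Briarton Township: $13,974.71 × 0.00285 = $39.8279235
Port Authority: ($13,974.71 − $8,000) × 0.00278 = $5,974.71 × 0.00278 = $16.6096938
Willowmere Unified SD: ($13,974.71 − $8,000) × 0.02447 = $5,974.71 × 0.02447 = $146.2011537
City of Fairoaks: $13,974.71 × 0.00958 = $133.8777218
Total = $387.8036785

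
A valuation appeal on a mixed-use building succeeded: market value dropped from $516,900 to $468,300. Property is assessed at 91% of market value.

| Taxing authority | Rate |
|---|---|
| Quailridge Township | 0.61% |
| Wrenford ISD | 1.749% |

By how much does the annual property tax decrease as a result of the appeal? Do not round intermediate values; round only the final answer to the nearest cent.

$1,043.29

Old assessed value = $516,900 × 0.91 = $470,379
New assessed value = $468,300 × 0.91 = $426,153
Combined rate = 0.0061 + 0.01749 = 0.02359
Old tax = $470,379 × 0.02359 = $11,096.24061
New tax = $426,153 × 0.02359 = $10,052.94927
Reduction = $11,096.24061 − $10,052.94927 = $1,043.29134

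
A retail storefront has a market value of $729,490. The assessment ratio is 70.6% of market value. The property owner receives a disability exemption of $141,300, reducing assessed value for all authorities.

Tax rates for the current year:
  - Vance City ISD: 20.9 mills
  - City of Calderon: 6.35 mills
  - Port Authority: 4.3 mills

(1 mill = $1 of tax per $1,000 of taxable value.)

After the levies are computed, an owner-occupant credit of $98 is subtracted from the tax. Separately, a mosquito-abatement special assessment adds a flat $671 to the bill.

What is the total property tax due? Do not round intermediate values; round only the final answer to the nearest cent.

Assessed value = $729,490 × 0.706 = $515,019.94
Taxable value = $515,019.94 − $141,300 = $373,719.94
Vance City ISD: $373,719.94 × 0.0209 = $7,810.746746
City of Calderon: $373,719.94 × 0.00635 = $2,373.121619
Port Authority: $373,719.94 × 0.0043 = $1,606.995742
Levies subtotal = $11,790.864107
After credit = $11,790.864107 − $98 = $11,692.864107
Total = $11,692.864107 + $671 = $12,363.864107

$12,363.86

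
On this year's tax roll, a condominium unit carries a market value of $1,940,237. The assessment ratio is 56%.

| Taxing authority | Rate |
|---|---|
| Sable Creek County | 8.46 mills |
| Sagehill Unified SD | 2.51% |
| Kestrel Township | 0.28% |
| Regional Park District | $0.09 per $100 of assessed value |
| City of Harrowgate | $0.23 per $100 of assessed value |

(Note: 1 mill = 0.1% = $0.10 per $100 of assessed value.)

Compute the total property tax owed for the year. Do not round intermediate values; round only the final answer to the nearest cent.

Assessed value = $1,940,237 × 0.56 = $1,086,532.72
Sable Creek County: $1,086,532.72 × 0.00846 = $9,192.0668112
Sagehill Unified SD: $1,086,532.72 × 0.0251 = $27,271.971272
Kestrel Township: $1,086,532.72 × 0.0028 = $3,042.291616
Regional Park District: $1,086,532.72 × 0.0009 = $977.879448
City of Harrowgate: $1,086,532.72 × 0.0023 = $2,499.025256
Total = $42,983.2344032

$42,983.23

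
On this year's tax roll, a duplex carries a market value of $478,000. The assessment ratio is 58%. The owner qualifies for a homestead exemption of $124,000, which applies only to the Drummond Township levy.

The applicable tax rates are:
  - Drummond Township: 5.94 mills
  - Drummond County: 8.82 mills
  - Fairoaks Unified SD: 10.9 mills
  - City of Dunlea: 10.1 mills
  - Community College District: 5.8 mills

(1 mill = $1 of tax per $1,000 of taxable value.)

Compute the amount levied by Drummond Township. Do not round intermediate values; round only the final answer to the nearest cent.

$910.25

Assessed value = $478,000 × 0.58 = $277,240
Drummond Township taxable value = $277,240 − $124,000 = $153,240
Drummond Township levy = $153,240 × 0.00594 = $910.2456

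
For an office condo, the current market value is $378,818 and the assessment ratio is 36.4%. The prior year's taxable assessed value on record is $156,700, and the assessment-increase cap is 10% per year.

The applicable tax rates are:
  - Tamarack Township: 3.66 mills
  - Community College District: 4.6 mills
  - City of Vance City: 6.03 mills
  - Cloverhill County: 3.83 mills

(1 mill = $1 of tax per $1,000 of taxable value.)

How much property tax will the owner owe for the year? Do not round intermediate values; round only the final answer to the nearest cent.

Uncapped assessed value = $378,818 × 0.364 = $137,889.752
Cap limit = $156,700 × 1.1 = $172,370
Taxable assessed value = min($137,889.752, $172,370) = $137,889.752 (cap does not bind)
Tamarack Township: $137,889.752 × 0.00366 = $504.67649232
Community College District: $137,889.752 × 0.0046 = $634.2928592
City of Vance City: $137,889.752 × 0.00603 = $831.47520456
Cloverhill County: $137,889.752 × 0.00383 = $528.11775016
Total = $2,498.56230624

$2,498.56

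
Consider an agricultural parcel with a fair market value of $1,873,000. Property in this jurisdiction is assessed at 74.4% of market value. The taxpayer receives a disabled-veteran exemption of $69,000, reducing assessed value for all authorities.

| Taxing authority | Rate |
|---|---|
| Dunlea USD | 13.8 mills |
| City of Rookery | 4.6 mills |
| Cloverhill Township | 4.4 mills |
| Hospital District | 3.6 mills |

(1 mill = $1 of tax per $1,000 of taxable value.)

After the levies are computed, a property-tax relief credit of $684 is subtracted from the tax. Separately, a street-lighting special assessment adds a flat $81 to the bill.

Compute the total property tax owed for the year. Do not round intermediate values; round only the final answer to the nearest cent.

Assessed value = $1,873,000 × 0.744 = $1,393,512
Taxable value = $1,393,512 − $69,000 = $1,324,512
Dunlea USD: $1,324,512 × 0.0138 = $18,278.2656
City of Rookery: $1,324,512 × 0.0046 = $6,092.7552
Cloverhill Township: $1,324,512 × 0.0044 = $5,827.8528
Hospital District: $1,324,512 × 0.0036 = $4,768.2432
Levies subtotal = $34,967.1168
After credit = $34,967.1168 − $684 = $34,283.1168
Total = $34,283.1168 + $81 = $34,364.1168

$34,364.12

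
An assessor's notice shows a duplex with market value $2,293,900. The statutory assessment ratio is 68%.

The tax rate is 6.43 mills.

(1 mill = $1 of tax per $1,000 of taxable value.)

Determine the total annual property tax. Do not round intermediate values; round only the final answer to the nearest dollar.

$10,030

Assessed value = $2,293,900 × 0.68 = $1,559,852
Tax = $1,559,852 × 0.00643 = $10,029.84836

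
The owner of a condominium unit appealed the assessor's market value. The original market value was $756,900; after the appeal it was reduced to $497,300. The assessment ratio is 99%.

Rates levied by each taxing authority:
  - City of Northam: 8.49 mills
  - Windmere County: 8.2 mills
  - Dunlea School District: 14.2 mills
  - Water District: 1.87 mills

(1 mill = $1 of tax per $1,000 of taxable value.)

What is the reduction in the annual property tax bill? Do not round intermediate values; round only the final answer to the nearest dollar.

Old assessed value = $756,900 × 0.99 = $749,331
New assessed value = $497,300 × 0.99 = $492,327
Combined rate = 0.00849 + 0.0082 + 0.0142 + 0.00187 = 0.03276
Old tax = $749,331 × 0.03276 = $24,548.08356
New tax = $492,327 × 0.03276 = $16,128.63252
Reduction = $24,548.08356 − $16,128.63252 = $8,419.45104

$8,419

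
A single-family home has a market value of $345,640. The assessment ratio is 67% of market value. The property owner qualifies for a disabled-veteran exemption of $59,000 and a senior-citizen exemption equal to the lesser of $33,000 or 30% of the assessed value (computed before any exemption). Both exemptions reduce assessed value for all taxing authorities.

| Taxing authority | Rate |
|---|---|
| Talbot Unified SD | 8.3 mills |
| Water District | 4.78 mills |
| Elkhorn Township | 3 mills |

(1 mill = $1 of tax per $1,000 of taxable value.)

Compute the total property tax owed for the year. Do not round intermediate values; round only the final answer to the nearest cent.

Assessed value = $345,640 × 0.67 = $231,578.8
Senior-citizen exemption = min($33,000, 30% × $231,578.8) = min($33,000, $69,473.64) = $33,000 (dollar cap binds)
Taxable value = $231,578.8 − $59,000 − $33,000 = $139,578.8
Talbot Unified SD: $139,578.8 × 0.0083 = $1,158.50404
Water District: $139,578.8 × 0.00478 = $667.186664
Elkhorn Township: $139,578.8 × 0.003 = $418.7364
Total = $2,244.427104

$2,244.43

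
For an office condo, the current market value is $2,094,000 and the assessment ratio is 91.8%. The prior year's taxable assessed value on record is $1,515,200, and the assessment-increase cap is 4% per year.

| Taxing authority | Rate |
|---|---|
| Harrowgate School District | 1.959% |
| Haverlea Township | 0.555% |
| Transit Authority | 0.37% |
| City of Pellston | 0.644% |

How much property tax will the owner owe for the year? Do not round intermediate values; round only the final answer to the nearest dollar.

Uncapped assessed value = $2,094,000 × 0.918 = $1,922,292
Cap limit = $1,515,200 × 1.04 = $1,575,808
Taxable assessed value = min($1,922,292, $1,575,808) = $1,575,808 (cap binds)
Harrowgate School District: $1,575,808 × 0.01959 = $30,870.07872
Haverlea Township: $1,575,808 × 0.00555 = $8,745.7344
Transit Authority: $1,575,808 × 0.0037 = $5,830.4896
City of Pellston: $1,575,808 × 0.00644 = $10,148.20352
Total = $55,594.50624

$55,595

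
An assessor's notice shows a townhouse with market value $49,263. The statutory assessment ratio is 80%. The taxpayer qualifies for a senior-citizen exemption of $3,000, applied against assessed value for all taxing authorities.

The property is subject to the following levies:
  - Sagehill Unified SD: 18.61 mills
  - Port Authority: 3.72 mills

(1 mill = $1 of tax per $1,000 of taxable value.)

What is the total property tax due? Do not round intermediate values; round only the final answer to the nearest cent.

Assessed value = $49,263 × 0.8 = $39,410.4
Taxable value = $39,410.4 − $3,000 = $36,410.4
Sagehill Unified SD: $36,410.4 × 0.01861 = $677.597544
Port Authority: $36,410.4 × 0.00372 = $135.446688
Total = $677.597544 + $135.446688 = $813.044232

$813.04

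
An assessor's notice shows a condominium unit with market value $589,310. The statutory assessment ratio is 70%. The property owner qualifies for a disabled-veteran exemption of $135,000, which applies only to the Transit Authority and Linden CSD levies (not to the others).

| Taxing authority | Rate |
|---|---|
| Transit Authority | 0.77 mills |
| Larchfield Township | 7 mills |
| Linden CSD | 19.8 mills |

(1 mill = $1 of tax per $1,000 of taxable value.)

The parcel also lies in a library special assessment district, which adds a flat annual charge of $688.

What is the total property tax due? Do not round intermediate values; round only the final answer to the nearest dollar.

$9,284

Assessed value = $589,310 × 0.7 = $412,517
Transit Authority: ($412,517 − $135,000) × 0.00077 = $277,517 × 0.00077 = $213.68809
Larchfield Township: $412,517 × 0.007 = $2,887.619
Linden CSD: ($412,517 − $135,000) × 0.0198 = $277,517 × 0.0198 = $5,494.8366
Levies subtotal = $8,596.14369
Total = $8,596.14369 + $688 = $9,284.14369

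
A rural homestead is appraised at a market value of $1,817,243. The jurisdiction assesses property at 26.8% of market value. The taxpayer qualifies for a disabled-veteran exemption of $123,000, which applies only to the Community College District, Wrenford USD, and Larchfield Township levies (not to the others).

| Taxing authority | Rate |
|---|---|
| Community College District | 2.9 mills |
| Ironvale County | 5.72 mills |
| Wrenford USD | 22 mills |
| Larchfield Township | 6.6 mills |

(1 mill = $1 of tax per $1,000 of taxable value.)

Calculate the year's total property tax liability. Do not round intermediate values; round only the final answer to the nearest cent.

Assessed value = $1,817,243 × 0.268 = $487,021.124
Community College District: ($487,021.124 − $123,000) × 0.0029 = $364,021.124 × 0.0029 = $1,055.6612596
Ironvale County: $487,021.124 × 0.00572 = $2,785.76082928
Wrenford USD: ($487,021.124 − $123,000) × 0.022 = $364,021.124 × 0.022 = $8,008.464728
Larchfield Township: ($487,021.124 − $123,000) × 0.0066 = $364,021.124 × 0.0066 = $2,402.5394184
Total = $14,252.42623528

$14,252.43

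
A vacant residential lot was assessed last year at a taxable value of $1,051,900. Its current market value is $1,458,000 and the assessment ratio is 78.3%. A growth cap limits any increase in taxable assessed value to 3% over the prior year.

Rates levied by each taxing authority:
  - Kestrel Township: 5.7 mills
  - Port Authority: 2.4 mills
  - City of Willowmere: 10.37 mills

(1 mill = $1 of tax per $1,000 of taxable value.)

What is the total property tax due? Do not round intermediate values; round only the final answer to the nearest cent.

$20,011.45

Uncapped assessed value = $1,458,000 × 0.783 = $1,141,614
Cap limit = $1,051,900 × 1.03 = $1,083,457
Taxable assessed value = min($1,141,614, $1,083,457) = $1,083,457 (cap binds)
Kestrel Township: $1,083,457 × 0.0057 = $6,175.7049
Port Authority: $1,083,457 × 0.0024 = $2,600.2968
City of Willowmere: $1,083,457 × 0.01037 = $11,235.44909
Total = $20,011.45079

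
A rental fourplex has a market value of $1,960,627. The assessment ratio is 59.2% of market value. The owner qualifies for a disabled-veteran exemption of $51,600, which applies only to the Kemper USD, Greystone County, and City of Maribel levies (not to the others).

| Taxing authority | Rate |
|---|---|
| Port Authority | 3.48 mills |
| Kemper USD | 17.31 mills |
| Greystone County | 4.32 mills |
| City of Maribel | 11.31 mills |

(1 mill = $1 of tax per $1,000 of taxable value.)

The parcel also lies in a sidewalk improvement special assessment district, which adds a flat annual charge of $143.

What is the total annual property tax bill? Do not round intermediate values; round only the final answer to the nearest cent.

$40,715.67

Assessed value = $1,960,627 × 0.592 = $1,160,691.184
Port Authority: $1,160,691.184 × 0.00348 = $4,039.20532032
Kemper USD: ($1,160,691.184 − $51,600) × 0.01731 = $1,109,091.184 × 0.01731 = $19,198.36839504
Greystone County: ($1,160,691.184 − $51,600) × 0.00432 = $1,109,091.184 × 0.00432 = $4,791.27391488
City of Maribel: ($1,160,691.184 − $51,600) × 0.01131 = $1,109,091.184 × 0.01131 = $12,543.82129104
Levies subtotal = $40,572.66892128
Total = $40,572.66892128 + $143 = $40,715.66892128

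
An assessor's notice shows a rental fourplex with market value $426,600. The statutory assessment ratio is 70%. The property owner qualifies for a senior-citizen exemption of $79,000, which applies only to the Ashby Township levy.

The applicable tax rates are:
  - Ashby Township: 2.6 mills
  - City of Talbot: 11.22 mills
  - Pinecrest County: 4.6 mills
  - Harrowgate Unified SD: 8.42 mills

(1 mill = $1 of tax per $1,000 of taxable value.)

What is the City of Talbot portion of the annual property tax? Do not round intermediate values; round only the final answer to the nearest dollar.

Assessed value = $426,600 × 0.7 = $298,620
City of Talbot taxable value = $298,620 (exemption does not apply)
City of Talbot levy = $298,620 × 0.01122 = $3,350.5164

$3,351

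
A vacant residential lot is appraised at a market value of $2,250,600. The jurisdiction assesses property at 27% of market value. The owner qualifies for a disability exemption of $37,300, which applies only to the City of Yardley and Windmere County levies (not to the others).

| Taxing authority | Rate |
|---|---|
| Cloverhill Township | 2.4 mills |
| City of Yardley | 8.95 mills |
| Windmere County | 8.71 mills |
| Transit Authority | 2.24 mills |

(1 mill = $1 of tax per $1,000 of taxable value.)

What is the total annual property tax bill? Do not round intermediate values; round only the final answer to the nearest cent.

$12,892.14

Assessed value = $2,250,600 × 0.27 = $607,662
Cloverhill Township: $607,662 × 0.0024 = $1,458.3888
City of Yardley: ($607,662 − $37,300) × 0.00895 = $570,362 × 0.00895 = $5,104.7399
Windmere County: ($607,662 − $37,300) × 0.00871 = $570,362 × 0.00871 = $4,967.85302
Transit Authority: $607,662 × 0.00224 = $1,361.16288
Total = $12,892.1446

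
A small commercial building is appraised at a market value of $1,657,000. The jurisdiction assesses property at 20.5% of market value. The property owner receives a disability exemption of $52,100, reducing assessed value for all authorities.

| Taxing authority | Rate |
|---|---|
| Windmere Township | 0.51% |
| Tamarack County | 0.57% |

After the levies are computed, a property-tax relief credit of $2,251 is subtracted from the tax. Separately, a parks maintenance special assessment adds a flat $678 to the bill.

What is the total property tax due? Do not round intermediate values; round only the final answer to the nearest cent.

$1,532.92

Assessed value = $1,657,000 × 0.205 = $339,685
Taxable value = $339,685 − $52,100 = $287,585
Windmere Township: $287,585 × 0.0051 = $1,466.6835
Tamarack County: $287,585 × 0.0057 = $1,639.2345
Levies subtotal = $3,105.918
After credit = $3,105.918 − $2,251 = $854.918
Total = $854.918 + $678 = $1,532.918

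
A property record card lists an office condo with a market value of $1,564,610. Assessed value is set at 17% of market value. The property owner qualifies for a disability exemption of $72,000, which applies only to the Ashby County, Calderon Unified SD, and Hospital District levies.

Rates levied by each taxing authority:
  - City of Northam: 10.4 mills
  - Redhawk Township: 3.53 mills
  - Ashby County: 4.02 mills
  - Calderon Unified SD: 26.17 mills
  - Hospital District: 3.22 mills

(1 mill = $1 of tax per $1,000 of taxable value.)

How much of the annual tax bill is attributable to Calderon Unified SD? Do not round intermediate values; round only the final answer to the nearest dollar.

$5,077

Assessed value = $1,564,610 × 0.17 = $265,983.7
Calderon Unified SD taxable value = $265,983.7 − $72,000 = $193,983.7
Calderon Unified SD levy = $193,983.7 × 0.02617 = $5,076.553429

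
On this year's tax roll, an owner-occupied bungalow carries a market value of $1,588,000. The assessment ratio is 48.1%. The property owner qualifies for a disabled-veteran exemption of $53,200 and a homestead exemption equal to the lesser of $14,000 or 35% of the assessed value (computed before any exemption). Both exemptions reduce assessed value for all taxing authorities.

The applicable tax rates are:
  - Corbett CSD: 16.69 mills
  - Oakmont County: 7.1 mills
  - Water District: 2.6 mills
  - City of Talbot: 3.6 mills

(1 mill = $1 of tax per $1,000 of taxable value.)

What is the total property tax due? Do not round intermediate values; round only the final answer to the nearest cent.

$20,891.87

Assessed value = $1,588,000 × 0.481 = $763,828
Homestead exemption = min($14,000, 35% × $763,828) = min($14,000, $267,339.8) = $14,000 (dollar cap binds)
Taxable value = $763,828 − $53,200 − $14,000 = $696,628
Corbett CSD: $696,628 × 0.01669 = $11,626.72132
Oakmont County: $696,628 × 0.0071 = $4,946.0588
Water District: $696,628 × 0.0026 = $1,811.2328
City of Talbot: $696,628 × 0.0036 = $2,507.8608
Total = $20,891.87372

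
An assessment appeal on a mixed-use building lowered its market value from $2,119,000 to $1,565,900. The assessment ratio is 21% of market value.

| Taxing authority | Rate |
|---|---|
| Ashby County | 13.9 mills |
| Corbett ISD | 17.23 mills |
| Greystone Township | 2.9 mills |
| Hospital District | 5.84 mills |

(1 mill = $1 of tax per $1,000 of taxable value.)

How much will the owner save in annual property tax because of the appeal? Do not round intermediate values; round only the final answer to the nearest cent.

Old assessed value = $2,119,000 × 0.21 = $444,990
New assessed value = $1,565,900 × 0.21 = $328,839
Combined rate = 0.0139 + 0.01723 + 0.0029 + 0.00584 = 0.03987
Old tax = $444,990 × 0.03987 = $17,741.7513
New tax = $328,839 × 0.03987 = $13,110.81093
Reduction = $17,741.7513 − $13,110.81093 = $4,630.94037

$4,630.94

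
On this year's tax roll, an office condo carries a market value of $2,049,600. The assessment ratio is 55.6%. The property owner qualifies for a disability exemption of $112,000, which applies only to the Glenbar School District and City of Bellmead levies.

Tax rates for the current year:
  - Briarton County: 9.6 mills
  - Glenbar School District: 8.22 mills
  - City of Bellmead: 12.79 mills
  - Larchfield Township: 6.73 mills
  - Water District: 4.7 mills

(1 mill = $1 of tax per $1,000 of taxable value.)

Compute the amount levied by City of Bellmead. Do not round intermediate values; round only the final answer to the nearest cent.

Assessed value = $2,049,600 × 0.556 = $1,139,577.6
City of Bellmead taxable value = $1,139,577.6 − $112,000 = $1,027,577.6
City of Bellmead levy = $1,027,577.6 × 0.01279 = $13,142.717504

$13,142.72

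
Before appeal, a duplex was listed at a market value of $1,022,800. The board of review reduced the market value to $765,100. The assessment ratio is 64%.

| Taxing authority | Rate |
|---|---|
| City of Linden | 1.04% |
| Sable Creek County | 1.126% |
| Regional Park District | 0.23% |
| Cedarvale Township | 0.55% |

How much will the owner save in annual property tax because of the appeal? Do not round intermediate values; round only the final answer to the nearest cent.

Old assessed value = $1,022,800 × 0.64 = $654,592
New assessed value = $765,100 × 0.64 = $489,664
Combined rate = 0.0104 + 0.01126 + 0.0023 + 0.0055 = 0.02946
Old tax = $654,592 × 0.02946 = $19,284.28032
New tax = $489,664 × 0.02946 = $14,425.50144
Reduction = $19,284.28032 − $14,425.50144 = $4,858.77888

$4,858.78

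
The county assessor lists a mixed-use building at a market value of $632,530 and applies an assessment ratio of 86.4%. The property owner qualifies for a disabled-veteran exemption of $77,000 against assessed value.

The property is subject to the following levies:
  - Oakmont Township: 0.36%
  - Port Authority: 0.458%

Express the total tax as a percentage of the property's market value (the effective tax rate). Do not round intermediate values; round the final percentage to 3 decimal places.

Assessed value = $632,530 × 0.864 = $546,505.92
Taxable value = $546,505.92 − $77,000 = $469,505.92
Oakmont Township: $469,505.92 × 0.0036 = $1,690.221312
Port Authority: $469,505.92 × 0.00458 = $2,150.3371136
Total tax = $3,840.5584256
Effective rate = $3,840.5584256 ÷ $632,530 = 0.607% of market value

0.607%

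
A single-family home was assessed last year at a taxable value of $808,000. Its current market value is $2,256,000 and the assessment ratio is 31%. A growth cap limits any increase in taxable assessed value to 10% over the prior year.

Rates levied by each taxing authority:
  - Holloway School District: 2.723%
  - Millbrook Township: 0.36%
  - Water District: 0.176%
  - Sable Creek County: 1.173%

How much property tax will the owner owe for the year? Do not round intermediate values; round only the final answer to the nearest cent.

$30,995.64

Uncapped assessed value = $2,256,000 × 0.31 = $699,360
Cap limit = $808,000 × 1.1 = $888,800
Taxable assessed value = min($699,360, $888,800) = $699,360 (cap does not bind)
Holloway School District: $699,360 × 0.02723 = $19,043.5728
Millbrook Township: $699,360 × 0.0036 = $2,517.696
Water District: $699,360 × 0.00176 = $1,230.8736
Sable Creek County: $699,360 × 0.01173 = $8,203.4928
Total = $30,995.6352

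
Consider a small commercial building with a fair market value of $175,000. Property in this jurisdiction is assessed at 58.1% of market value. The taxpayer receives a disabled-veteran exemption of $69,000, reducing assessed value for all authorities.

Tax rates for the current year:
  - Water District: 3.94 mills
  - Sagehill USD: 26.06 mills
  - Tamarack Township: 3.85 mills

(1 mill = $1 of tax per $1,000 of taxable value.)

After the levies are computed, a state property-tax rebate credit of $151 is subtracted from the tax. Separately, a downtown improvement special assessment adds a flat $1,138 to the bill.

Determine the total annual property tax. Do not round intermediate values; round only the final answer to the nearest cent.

Assessed value = $175,000 × 0.581 = $101,675
Taxable value = $101,675 − $69,000 = $32,675
Water District: $32,675 × 0.00394 = $128.7395
Sagehill USD: $32,675 × 0.02606 = $851.5105
Tamarack Township: $32,675 × 0.00385 = $125.79875
Levies subtotal = $1,106.04875
After credit = $1,106.04875 − $151 = $955.04875
Total = $955.04875 + $1,138 = $2,093.04875

$2,093.05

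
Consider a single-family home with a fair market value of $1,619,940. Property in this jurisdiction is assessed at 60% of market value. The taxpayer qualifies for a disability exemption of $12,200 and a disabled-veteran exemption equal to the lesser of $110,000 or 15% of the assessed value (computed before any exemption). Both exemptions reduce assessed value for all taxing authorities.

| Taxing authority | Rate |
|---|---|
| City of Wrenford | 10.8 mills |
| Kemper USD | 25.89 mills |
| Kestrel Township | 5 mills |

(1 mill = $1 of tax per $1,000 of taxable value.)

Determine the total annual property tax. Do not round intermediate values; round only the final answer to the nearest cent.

Assessed value = $1,619,940 × 0.6 = $971,964
Disabled-veteran exemption = min($110,000, 15% × $971,964) = min($110,000, $145,794.6) = $110,000 (dollar cap binds)
Taxable value = $971,964 − $12,200 − $110,000 = $849,764
City of Wrenford: $849,764 × 0.0108 = $9,177.4512
Kemper USD: $849,764 × 0.02589 = $22,000.38996
Kestrel Township: $849,764 × 0.005 = $4,248.82
Total = $35,426.66116

$35,426.66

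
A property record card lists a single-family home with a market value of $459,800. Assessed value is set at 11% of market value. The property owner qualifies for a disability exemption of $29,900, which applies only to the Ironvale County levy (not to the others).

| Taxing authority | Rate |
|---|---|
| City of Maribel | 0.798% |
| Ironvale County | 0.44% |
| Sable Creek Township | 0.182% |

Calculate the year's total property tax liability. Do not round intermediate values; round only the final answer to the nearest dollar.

$587

Assessed value = $459,800 × 0.11 = $50,578
City of Maribel: $50,578 × 0.00798 = $403.61244
Ironvale County: ($50,578 − $29,900) × 0.0044 = $20,678 × 0.0044 = $90.9832
Sable Creek Township: $50,578 × 0.00182 = $92.05196
Total = $586.6476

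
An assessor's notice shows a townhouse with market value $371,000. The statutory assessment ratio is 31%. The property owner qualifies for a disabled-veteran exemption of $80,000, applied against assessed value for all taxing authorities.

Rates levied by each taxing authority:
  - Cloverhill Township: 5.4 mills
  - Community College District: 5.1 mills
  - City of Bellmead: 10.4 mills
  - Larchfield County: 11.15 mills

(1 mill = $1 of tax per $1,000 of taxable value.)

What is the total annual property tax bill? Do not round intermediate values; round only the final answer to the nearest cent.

$1,122.07

Assessed value = $371,000 × 0.31 = $115,010
Taxable value = $115,010 − $80,000 = $35,010
Cloverhill Township: $35,010 × 0.0054 = $189.054
Community College District: $35,010 × 0.0051 = $178.551
City of Bellmead: $35,010 × 0.0104 = $364.104
Larchfield County: $35,010 × 0.01115 = $390.3615
Total = $189.054 + $178.551 + $364.104 + $390.3615 = $1,122.0705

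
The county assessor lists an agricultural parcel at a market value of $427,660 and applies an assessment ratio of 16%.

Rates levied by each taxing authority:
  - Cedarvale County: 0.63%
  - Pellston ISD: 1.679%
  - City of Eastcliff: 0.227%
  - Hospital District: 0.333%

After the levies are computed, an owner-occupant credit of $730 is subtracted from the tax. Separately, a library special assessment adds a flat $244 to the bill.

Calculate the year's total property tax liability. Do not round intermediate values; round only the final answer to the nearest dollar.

Assessed value = $427,660 × 0.16 = $68,425.6
Cedarvale County: $68,425.6 × 0.0063 = $431.08128
Pellston ISD: $68,425.6 × 0.01679 = $1,148.865824
City of Eastcliff: $68,425.6 × 0.00227 = $155.326112
Hospital District: $68,425.6 × 0.00333 = $227.857248
Levies subtotal = $1,963.130464
After credit = $1,963.130464 − $730 = $1,233.130464
Total = $1,233.130464 + $244 = $1,477.130464

$1,477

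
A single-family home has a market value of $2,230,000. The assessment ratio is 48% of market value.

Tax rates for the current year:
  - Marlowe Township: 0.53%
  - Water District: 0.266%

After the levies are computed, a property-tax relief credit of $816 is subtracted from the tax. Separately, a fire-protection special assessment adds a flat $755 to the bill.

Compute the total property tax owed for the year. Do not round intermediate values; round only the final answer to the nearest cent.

Assessed value = $2,230,000 × 0.48 = $1,070,400
Marlowe Township: $1,070,400 × 0.0053 = $5,673.12
Water District: $1,070,400 × 0.00266 = $2,847.264
Levies subtotal = $8,520.384
After credit = $8,520.384 − $816 = $7,704.384
Total = $7,704.384 + $755 = $8,459.384

$8,459.38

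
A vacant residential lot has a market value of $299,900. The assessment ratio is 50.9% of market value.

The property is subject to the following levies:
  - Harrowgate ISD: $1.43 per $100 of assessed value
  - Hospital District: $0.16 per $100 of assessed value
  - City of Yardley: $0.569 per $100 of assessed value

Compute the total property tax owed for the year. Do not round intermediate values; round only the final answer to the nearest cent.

$3,295.69

Assessed value = $299,900 × 0.509 = $152,649.1
Harrowgate ISD: $152,649.1 × 0.0143 = $2,182.88213
Hospital District: $152,649.1 × 0.0016 = $244.23856
City of Yardley: $152,649.1 × 0.00569 = $868.573379
Total = $2,182.88213 + $244.23856 + $868.573379 = $3,295.694069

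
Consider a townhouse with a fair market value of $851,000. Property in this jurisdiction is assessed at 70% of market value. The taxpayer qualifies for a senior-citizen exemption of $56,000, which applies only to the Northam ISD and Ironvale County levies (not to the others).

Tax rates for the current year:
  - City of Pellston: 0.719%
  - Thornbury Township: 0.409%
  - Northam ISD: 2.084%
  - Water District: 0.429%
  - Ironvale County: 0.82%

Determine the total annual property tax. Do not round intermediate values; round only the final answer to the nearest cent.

$24,947.94

Assessed value = $851,000 × 0.7 = $595,700
City of Pellston: $595,700 × 0.00719 = $4,283.083
Thornbury Township: $595,700 × 0.00409 = $2,436.413
Northam ISD: ($595,700 − $56,000) × 0.02084 = $539,700 × 0.02084 = $11,247.348
Water District: $595,700 × 0.00429 = $2,555.553
Ironvale County: ($595,700 − $56,000) × 0.0082 = $539,700 × 0.0082 = $4,425.54
Total = $24,947.937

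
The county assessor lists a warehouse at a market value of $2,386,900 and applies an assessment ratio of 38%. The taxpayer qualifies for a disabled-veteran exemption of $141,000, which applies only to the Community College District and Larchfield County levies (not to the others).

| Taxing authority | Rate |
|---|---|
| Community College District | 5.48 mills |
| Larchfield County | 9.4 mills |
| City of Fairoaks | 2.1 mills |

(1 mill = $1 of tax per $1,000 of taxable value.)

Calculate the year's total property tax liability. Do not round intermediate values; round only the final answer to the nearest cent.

Assessed value = $2,386,900 × 0.38 = $907,022
Community College District: ($907,022 − $141,000) × 0.00548 = $766,022 × 0.00548 = $4,197.80056
Larchfield County: ($907,022 − $141,000) × 0.0094 = $766,022 × 0.0094 = $7,200.6068
City of Fairoaks: $907,022 × 0.0021 = $1,904.7462
Total = $13,303.15356

$13,303.15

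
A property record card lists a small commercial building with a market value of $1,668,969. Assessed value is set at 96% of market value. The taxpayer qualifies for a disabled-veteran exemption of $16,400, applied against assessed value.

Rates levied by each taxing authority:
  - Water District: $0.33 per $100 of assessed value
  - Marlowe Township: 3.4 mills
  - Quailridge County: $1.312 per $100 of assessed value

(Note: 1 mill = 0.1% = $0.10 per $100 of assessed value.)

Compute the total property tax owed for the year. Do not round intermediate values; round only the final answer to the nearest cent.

$31,430.76

Assessed value = $1,668,969 × 0.96 = $1,602,210.24
Taxable value = $1,602,210.24 − $16,400 = $1,585,810.24
Water District: $1,585,810.24 × 0.0033 = $5,233.173792
Marlowe Township: $1,585,810.24 × 0.0034 = $5,391.754816
Quailridge County: $1,585,810.24 × 0.01312 = $20,805.8303488
Total = $31,430.7589568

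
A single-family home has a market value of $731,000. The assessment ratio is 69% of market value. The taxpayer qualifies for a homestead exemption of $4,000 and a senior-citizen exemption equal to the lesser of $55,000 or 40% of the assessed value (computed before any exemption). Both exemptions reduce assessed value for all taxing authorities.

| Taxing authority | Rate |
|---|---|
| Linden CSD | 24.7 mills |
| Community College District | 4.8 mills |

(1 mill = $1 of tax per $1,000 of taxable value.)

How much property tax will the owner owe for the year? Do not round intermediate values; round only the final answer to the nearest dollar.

$13,139

Assessed value = $731,000 × 0.69 = $504,390
Senior-citizen exemption = min($55,000, 40% × $504,390) = min($55,000, $201,756) = $55,000 (dollar cap binds)
Taxable value = $504,390 − $4,000 − $55,000 = $445,390
Linden CSD: $445,390 × 0.0247 = $11,001.133
Community College District: $445,390 × 0.0048 = $2,137.872
Total = $13,139.005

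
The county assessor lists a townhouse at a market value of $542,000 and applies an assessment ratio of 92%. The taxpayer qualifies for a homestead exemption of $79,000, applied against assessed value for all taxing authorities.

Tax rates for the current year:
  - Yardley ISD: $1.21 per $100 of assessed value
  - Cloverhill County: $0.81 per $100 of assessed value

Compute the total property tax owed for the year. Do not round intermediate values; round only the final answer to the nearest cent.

$8,476.73

Assessed value = $542,000 × 0.92 = $498,640
Taxable value = $498,640 − $79,000 = $419,640
Yardley ISD: $419,640 × 0.0121 = $5,077.644
Cloverhill County: $419,640 × 0.0081 = $3,399.084
Total = $5,077.644 + $3,399.084 = $8,476.728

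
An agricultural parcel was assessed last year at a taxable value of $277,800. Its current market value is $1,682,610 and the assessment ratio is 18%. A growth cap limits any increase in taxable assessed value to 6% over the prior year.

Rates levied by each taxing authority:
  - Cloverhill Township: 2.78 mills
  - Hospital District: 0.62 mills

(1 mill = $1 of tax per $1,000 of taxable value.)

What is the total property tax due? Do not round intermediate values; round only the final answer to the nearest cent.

$1,001.19

Uncapped assessed value = $1,682,610 × 0.18 = $302,869.8
Cap limit = $277,800 × 1.06 = $294,468
Taxable assessed value = min($302,869.8, $294,468) = $294,468 (cap binds)
Cloverhill Township: $294,468 × 0.00278 = $818.62104
Hospital District: $294,468 × 0.00062 = $182.57016
Total = $1,001.1912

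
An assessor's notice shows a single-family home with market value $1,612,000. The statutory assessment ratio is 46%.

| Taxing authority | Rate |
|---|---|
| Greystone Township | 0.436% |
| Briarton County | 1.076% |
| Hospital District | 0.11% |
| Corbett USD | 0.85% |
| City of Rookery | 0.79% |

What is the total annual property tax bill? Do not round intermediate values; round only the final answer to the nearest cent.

$24,188.38

Assessed value = $1,612,000 × 0.46 = $741,520
Greystone Township: $741,520 × 0.00436 = $3,233.0272
Briarton County: $741,520 × 0.01076 = $7,978.7552
Hospital District: $741,520 × 0.0011 = $815.672
Corbett USD: $741,520 × 0.0085 = $6,302.92
City of Rookery: $741,520 × 0.0079 = $5,858.008
Total = $3,233.0272 + $7,978.7552 + $815.672 + $6,302.92 + $5,858.008 = $24,188.3824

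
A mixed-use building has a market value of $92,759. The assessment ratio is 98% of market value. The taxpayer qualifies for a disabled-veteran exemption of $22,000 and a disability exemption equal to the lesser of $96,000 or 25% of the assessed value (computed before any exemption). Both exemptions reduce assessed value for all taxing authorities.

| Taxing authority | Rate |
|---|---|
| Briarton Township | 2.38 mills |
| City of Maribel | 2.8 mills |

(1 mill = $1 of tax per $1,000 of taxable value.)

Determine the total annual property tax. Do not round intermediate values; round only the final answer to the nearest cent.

$239.20

Assessed value = $92,759 × 0.98 = $90,903.82
Disability exemption = min($96,000, 25% × $90,903.82) = min($96,000, $22,725.955) = $22,725.955 (percentage binds)
Taxable value = $90,903.82 − $22,000 − $22,725.955 = $46,177.865
Briarton Township: $46,177.865 × 0.00238 = $109.9033187
City of Maribel: $46,177.865 × 0.0028 = $129.298022
Total = $239.2013407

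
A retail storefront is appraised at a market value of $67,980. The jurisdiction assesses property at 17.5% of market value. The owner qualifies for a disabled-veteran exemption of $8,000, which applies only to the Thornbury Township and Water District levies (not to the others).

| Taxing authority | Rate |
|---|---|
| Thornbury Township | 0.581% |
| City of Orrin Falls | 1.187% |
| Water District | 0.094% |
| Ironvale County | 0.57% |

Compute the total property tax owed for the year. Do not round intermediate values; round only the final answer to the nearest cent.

$235.32

Assessed value = $67,980 × 0.175 = $11,896.5
Thornbury Township: ($11,896.5 − $8,000) × 0.00581 = $3,896.5 × 0.00581 = $22.638665
City of Orrin Falls: $11,896.5 × 0.01187 = $141.211455
Water District: ($11,896.5 − $8,000) × 0.00094 = $3,896.5 × 0.00094 = $3.66271
Ironvale County: $11,896.5 × 0.0057 = $67.81005
Total = $235.32288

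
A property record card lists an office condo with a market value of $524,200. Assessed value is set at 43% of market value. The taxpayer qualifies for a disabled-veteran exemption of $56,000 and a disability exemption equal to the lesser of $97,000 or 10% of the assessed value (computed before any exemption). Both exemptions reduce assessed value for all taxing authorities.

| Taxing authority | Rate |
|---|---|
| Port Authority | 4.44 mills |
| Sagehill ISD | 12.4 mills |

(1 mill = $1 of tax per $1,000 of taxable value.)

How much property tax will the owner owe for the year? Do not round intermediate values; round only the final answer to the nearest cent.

Assessed value = $524,200 × 0.43 = $225,406
Disability exemption = min($97,000, 10% × $225,406) = min($97,000, $22,540.6) = $22,540.6 (percentage binds)
Taxable value = $225,406 − $56,000 − $22,540.6 = $146,865.4
Port Authority: $146,865.4 × 0.00444 = $652.082376
Sagehill ISD: $146,865.4 × 0.0124 = $1,821.13096
Total = $2,473.213336

$2,473.21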